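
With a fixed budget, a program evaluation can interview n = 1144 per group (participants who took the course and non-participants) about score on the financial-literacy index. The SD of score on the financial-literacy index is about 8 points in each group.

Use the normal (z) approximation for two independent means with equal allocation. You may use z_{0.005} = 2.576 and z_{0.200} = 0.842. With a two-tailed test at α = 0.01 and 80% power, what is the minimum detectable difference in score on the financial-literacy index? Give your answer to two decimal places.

δ = (z_{α/2} + z_β) · √((σ₁²+σ₂²)/n)
  = (2.576 + 0.842) · √(128/1144)
  = 3.418 · √0.11189
  = 3.418 · 0.3345
  = 1.1433

Minimum detectable difference ≈ 1.14 points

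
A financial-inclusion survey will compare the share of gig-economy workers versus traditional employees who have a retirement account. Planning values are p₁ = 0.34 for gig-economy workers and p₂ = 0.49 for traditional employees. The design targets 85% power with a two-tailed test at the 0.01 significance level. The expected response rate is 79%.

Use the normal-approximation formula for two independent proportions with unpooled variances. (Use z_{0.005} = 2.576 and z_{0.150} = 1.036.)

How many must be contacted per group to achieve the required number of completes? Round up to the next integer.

n = (z_{α/2} + z_β)² · [p₁(1−p₁) + p₂(1−p₂)] / (p₁ − p₂)²
  = (2.576 + 1.036)² · (0.34·0.66 + 0.49·0.51) / (-0.15)²
  = (3.612)² · (0.2244 + 0.2499) / 0.0225
  = 13.0465 · 0.4743 / 0.0225
  = 275.02
Adjust for 79% response: 275.02 / 0.79 = 348.13.
Round up → n = 349 per group.

n = 349 per group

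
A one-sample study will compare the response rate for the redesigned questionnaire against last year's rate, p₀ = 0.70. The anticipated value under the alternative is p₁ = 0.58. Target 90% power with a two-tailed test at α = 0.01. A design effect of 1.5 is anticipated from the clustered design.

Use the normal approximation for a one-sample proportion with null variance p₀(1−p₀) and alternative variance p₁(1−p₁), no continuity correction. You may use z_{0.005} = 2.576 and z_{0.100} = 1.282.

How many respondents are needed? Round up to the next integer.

n = [z_{α/2}·√(p₀q₀) + z_β·√(p₁q₁)]² / (p₁ − p₀)²
  = [2.576·√(0.70·0.30) + 1.282·√(0.58·0.42)]² / (-0.12)²
  = [2.576·0.4583 + 1.282·0.4936]² / 0.0144
  = [1.8132]² / 0.0144
  = 228.32
Design effect: 1.5 × 228.32 = 342.47.
Round up → n = 343.

n = 343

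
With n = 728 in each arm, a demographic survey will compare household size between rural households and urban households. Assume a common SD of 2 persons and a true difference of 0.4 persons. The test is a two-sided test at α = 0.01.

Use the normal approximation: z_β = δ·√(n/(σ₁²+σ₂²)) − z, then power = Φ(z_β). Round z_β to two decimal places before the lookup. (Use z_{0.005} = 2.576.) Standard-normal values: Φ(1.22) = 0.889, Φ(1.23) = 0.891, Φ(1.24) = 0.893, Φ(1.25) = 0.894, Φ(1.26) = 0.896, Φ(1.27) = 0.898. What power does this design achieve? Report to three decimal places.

z_β = δ·√(n/(σ₁²+σ₂²)) − z_{α/2}
    = 0.4 · √(728/8) − 2.576
    = 0.4 · 9.53939 − 2.576
    = 3.8158 − 2.576 = 1.2398 → 1.24
Power = Φ(1.24) = 0.893.

Power ≈ 0.893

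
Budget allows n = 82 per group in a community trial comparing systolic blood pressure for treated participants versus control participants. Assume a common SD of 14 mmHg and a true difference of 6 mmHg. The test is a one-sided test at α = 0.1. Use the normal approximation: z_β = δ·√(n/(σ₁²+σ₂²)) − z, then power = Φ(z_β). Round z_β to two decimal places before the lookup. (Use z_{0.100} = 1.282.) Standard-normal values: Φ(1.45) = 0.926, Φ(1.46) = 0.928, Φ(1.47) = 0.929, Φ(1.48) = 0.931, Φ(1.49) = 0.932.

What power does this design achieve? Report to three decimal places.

Power ≈ 0.928

z_β = δ·√(n/(σ₁²+σ₂²)) − z_α
    = 6 · √(82/392) − 1.282
    = 6 · 0.45737 − 1.282
    = 2.7442 − 1.282 = 1.4622 → 1.46
Power = Φ(1.46) = 0.928.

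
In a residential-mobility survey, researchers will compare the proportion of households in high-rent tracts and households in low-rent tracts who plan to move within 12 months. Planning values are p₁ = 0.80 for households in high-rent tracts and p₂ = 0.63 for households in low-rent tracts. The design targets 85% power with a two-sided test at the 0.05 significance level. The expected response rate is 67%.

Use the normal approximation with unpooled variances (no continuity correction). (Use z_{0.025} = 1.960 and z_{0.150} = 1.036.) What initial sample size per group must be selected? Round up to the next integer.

n = 183 per group

n = (z_{α/2} + z_β)² · [p₁(1−p₁) + p₂(1−p₂)] / (p₁ − p₂)²
  = (1.960 + 1.036)² · (0.80·0.20 + 0.63·0.37) / (0.17)²
  = (2.996)² · (0.1600 + 0.2331) / 0.0289
  = 8.9760 · 0.3931 / 0.0289
  = 122.09
Adjust for 67% response: 122.09 / 0.67 = 182.23.
Round up → n = 183 per group.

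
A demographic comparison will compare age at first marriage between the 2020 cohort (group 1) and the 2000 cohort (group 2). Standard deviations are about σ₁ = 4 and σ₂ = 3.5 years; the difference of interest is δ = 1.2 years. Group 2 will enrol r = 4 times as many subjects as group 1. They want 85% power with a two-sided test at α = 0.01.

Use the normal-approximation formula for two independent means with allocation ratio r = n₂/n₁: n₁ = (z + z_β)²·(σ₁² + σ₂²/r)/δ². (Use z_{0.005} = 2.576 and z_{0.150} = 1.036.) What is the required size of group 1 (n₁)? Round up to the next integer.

n₁ = 173

n₁ = (z_{α/2} + z_β)² · (σ₁² + σ₂²/r) / δ²
   = (2.576 + 1.036)² · (4² + 3.5²/4) / 1.2²
   = 13.0465 · (16 + 3.0625) / 1.44
   = 13.0465 · 19.0625 / 1.44
   = 172.71
Round up → n₁ = 173; n₂ = r·n₁ = 4 × 173 = 692.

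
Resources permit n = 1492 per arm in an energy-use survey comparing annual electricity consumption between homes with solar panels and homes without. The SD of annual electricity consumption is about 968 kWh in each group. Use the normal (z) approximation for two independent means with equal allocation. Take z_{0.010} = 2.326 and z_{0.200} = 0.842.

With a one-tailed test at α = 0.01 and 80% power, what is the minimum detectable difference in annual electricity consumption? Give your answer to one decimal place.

δ = (z_α + z_β) · √((σ₁²+σ₂²)/n)
  = (2.326 + 0.842) · √(1874048/1492)
  = 3.168 · √1256.1
  = 3.168 · 35.4410
  = 112.2771

Minimum detectable difference ≈ 112.3 kWh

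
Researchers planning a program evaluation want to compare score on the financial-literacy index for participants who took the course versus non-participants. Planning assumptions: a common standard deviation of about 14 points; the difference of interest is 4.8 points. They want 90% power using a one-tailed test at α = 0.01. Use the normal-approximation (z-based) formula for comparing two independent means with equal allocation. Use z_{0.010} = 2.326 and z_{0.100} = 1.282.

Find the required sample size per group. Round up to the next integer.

n = 222 per group

n = (z_α + z_β)² · (σ₁² + σ₂²) / δ²
  = (2.326 + 1.282)² · (2·14² = 392) / 4.8²
  = 13.0177 · 392 / 23.04
  = 221.48
Round up → n = 222 per group.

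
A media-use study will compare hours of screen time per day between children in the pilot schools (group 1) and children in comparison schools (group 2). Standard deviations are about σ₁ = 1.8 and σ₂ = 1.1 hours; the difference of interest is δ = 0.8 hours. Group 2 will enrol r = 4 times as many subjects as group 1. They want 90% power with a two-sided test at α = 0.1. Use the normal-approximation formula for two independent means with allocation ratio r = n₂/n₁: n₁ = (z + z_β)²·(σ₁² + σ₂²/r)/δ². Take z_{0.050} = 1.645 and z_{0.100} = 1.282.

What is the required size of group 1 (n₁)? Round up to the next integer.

n₁ = (z_{α/2} + z_β)² · (σ₁² + σ₂²/r) / δ²
   = (1.645 + 1.282)² · (1.8² + 1.1²/4) / 0.8²
   = 8.5673 · (3.24 + 0.3025) / 0.64
   = 8.5673 · 3.5425 / 0.64
   = 47.42
Round up → n₁ = 48; n₂ = r·n₁ = 4 × 48 = 192.

n₁ = 48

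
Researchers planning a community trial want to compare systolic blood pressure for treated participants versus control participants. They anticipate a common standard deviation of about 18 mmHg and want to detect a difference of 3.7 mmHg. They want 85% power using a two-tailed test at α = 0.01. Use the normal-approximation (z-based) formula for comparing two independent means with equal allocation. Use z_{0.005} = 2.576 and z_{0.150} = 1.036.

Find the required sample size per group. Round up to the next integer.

n = (z_{α/2} + z_β)² · (σ₁² + σ₂²) / δ²
  = (2.576 + 1.036)² · (2·18² = 648) / 3.7²
  = 13.0465 · 648 / 13.69
  = 617.54
Round up → n = 618 per group.

n = 618 per group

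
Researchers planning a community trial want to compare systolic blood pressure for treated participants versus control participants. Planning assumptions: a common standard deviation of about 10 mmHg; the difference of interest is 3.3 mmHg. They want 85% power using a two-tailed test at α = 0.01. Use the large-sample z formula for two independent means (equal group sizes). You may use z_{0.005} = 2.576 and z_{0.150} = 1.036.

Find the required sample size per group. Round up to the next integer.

n = 240 per group

n = (z_{α/2} + z_β)² · (σ₁² + σ₂²) / δ²
  = (2.576 + 1.036)² · (2·10² = 200) / 3.3²
  = 13.0465 · 200 / 10.89
  = 239.61
Round up → n = 240 per group.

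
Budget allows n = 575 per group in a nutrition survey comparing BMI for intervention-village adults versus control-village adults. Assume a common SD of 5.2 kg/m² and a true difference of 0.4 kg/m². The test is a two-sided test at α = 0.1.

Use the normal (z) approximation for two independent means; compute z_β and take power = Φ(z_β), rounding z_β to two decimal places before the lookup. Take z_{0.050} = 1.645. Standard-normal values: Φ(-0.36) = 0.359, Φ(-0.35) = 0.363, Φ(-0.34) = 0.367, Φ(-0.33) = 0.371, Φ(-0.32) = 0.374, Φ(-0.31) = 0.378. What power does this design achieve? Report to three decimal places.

z_β = δ·√(n/(σ₁²+σ₂²)) − z_{α/2}
    = 0.4 · √(575/54.08) − 1.645
    = 0.4 · 3.26074 − 1.645
    = 1.3043 − 1.645 = -0.3407 → -0.34
Power = Φ(-0.34) = 0.367.

Power ≈ 0.367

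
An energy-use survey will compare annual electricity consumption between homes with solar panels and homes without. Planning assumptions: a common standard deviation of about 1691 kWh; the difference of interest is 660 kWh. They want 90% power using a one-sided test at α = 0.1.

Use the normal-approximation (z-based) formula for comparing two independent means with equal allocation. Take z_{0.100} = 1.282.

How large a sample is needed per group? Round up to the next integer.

n = 87 per group

n = (z_α + z_β)² · (σ₁² + σ₂²) / δ²
  = (1.282 + 1.282)² · (2·1691² = 5718962) / 660²
  = 6.5741 · 5718962 / 435600
  = 86.31
Round up → n = 87 per group.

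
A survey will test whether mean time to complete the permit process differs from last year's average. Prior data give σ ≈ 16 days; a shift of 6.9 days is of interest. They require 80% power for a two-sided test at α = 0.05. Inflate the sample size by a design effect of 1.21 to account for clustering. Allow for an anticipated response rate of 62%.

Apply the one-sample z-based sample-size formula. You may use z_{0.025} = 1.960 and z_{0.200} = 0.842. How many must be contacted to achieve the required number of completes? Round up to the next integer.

n = (z_{α/2} + z_β)² · σ² / δ²
  = (1.960 + 0.842)² · 16² / 6.9²
  = 7.8512 · 256 / 47.61
  = 42.22
Design effect: 1.21 × 42.22 = 51.08.
Adjust for 62% response: 51.08 / 0.62 = 82.39.
Round up → n = 83.

n = 83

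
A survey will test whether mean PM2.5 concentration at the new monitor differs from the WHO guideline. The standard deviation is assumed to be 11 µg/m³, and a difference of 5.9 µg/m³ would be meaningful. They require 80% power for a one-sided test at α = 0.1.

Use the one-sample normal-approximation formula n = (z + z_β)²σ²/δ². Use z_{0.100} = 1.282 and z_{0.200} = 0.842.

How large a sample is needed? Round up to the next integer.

n = (z_α + z_β)² · σ² / δ²
  = (1.282 + 0.842)² · 11² / 5.9²
  = 4.5114 · 121 / 34.81
  = 15.68
Round up → n = 16.

n = 16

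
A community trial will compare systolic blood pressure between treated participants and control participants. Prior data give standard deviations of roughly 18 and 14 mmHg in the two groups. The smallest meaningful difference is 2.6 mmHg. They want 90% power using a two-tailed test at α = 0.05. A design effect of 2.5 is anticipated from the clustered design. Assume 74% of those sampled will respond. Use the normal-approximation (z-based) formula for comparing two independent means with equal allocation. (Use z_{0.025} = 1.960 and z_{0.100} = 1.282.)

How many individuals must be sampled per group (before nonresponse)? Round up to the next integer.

n = 2732 per group

n = (z_{α/2} + z_β)² · (σ₁² + σ₂²) / δ²
  = (1.960 + 1.282)² · (18² + 14² = 520) / 2.6²
  = 10.5106 · 520 / 6.76
  = 808.50
Design effect: 2.5 × 808.50 = 2021.26.
Adjust for 74% response: 2021.26 / 0.74 = 2731.44.
Round up → n = 2732 per group.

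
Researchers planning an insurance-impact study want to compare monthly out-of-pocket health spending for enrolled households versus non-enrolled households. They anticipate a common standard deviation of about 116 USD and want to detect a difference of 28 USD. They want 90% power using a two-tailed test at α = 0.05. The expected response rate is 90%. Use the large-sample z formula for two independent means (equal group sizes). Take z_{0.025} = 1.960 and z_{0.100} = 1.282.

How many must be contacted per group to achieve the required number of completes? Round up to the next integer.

n = 401 per group

n = (z_{α/2} + z_β)² · (σ₁² + σ₂²) / δ²
  = (1.960 + 1.282)² · (2·116² = 26912) / 28²
  = 10.5106 · 26912 / 784
  = 360.79
Adjust for 90% response: 360.79 / 0.90 = 400.88.
Round up → n = 401 per group.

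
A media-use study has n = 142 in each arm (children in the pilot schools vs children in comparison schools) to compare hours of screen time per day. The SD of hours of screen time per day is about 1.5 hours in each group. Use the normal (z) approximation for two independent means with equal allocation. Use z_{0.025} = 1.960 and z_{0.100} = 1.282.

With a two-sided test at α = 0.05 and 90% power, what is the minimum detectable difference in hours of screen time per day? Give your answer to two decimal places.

Minimum detectable difference ≈ 0.58 hours

δ = (z_{α/2} + z_β) · √((σ₁²+σ₂²)/n)
  = (1.960 + 1.282) · √(4.5/142)
  = 3.242 · √0.03169
  = 3.242 · 0.1780
  = 0.5771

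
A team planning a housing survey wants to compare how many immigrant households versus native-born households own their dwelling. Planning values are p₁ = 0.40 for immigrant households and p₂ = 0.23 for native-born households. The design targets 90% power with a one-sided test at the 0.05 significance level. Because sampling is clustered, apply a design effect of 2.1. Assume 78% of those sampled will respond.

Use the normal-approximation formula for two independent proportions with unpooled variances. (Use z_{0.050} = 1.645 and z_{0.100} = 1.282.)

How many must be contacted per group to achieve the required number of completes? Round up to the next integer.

n = 333 per group

n = (z_α + z_β)² · [p₁(1−p₁) + p₂(1−p₂)] / (p₁ − p₂)²
  = (1.645 + 1.282)² · (0.40·0.60 + 0.23·0.77) / (0.17)²
  = (2.927)² · (0.2400 + 0.1771) / 0.0289
  = 8.5673 · 0.4171 / 0.0289
  = 123.65
Design effect: 2.1 × 123.65 = 259.66.
Adjust for 78% response: 259.66 / 0.78 = 332.90.
Round up → n = 333 per group.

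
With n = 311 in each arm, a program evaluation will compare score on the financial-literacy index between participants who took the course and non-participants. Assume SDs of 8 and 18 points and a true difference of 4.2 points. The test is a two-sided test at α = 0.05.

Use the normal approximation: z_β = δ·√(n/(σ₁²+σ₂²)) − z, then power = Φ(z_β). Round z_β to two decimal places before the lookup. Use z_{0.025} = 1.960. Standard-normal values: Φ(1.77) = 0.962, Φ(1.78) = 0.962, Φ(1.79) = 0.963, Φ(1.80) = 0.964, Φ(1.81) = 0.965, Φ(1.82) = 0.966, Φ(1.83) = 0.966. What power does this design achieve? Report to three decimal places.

z_β = δ·√(n/(σ₁²+σ₂²)) − z_{α/2}
    = 4.2 · √(311/388) − 1.960
    = 4.2 · 0.89529 − 1.960
    = 3.7602 − 1.960 = 1.8002 → 1.80
Power = Φ(1.80) = 0.964.

Power ≈ 0.964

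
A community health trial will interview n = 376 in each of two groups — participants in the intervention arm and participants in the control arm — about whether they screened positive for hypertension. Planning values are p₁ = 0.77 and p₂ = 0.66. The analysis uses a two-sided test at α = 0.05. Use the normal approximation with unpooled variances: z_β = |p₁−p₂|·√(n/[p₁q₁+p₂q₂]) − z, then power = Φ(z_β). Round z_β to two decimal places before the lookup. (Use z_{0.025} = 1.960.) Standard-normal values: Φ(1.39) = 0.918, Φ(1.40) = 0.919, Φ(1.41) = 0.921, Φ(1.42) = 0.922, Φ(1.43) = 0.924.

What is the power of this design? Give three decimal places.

z_β = |p₁−p₂|·√(n/[p₁q₁+p₂q₂]) − z_{α/2}
    = 0.11 · √(376/0.4015) − 1.960
    = 0.11 · 30.6021 − 1.960
    = 3.3662 − 1.960 = 1.4062 → 1.41
Power = Φ(1.41) = 0.921.

Power ≈ 0.921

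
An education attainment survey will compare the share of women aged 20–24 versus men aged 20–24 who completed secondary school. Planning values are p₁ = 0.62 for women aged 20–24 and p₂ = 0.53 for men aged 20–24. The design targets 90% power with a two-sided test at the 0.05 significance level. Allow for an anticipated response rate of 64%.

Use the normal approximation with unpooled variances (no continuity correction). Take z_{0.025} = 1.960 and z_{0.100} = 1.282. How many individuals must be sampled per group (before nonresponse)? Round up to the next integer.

n = (z_{α/2} + z_β)² · [p₁(1−p₁) + p₂(1−p₂)] / (p₁ − p₂)²
  = (1.960 + 1.282)² · (0.62·0.38 + 0.53·0.47) / (0.09)²
  = (3.242)² · (0.2356 + 0.2491) / 0.0081
  = 10.5106 · 0.4847 / 0.0081
  = 628.95
Adjust for 64% response: 628.95 / 0.64 = 982.73.
Round up → n = 983 per group.

n = 983 per group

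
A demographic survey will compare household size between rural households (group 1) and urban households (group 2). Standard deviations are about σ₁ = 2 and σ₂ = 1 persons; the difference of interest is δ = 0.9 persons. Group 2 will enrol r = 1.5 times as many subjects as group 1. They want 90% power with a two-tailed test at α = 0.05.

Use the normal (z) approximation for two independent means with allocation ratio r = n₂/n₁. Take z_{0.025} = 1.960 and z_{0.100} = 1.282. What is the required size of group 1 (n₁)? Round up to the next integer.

n₁ = 61

n₁ = (z_{α/2} + z_β)² · (σ₁² + σ₂²/r) / δ²
   = (1.960 + 1.282)² · (2² + 1²/1.5) / 0.9²
   = 10.5106 · (4 + 0.66667) / 0.81
   = 10.5106 · 4.6667 / 0.81
   = 60.55
Round up → n₁ = 61; n₂ = r·n₁ = 1.5 × 61 = 92.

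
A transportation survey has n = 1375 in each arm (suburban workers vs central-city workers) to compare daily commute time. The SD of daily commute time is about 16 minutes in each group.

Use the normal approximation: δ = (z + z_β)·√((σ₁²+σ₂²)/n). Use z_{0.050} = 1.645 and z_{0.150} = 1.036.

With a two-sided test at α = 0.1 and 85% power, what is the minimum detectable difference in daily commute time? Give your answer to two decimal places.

δ = (z_{α/2} + z_β) · √((σ₁²+σ₂²)/n)
  = (1.645 + 1.036) · √(512/1375)
  = 2.681 · √0.37236
  = 2.681 · 0.6102
  = 1.6360

Minimum detectable difference ≈ 1.64 minutes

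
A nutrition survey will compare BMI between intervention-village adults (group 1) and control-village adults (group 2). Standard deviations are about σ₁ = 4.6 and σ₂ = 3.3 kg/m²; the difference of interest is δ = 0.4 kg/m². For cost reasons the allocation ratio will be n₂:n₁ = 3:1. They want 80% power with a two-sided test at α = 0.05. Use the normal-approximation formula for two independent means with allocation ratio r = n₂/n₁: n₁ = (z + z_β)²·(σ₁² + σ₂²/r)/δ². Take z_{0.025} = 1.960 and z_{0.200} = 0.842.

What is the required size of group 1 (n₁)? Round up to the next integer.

n₁ = 1217

n₁ = (z_{α/2} + z_β)² · (σ₁² + σ₂²/r) / δ²
   = (1.960 + 0.842)² · (4.6² + 3.3²/3) / 0.4²
   = 7.8512 · (21.16 + 3.63) / 0.16
   = 7.8512 · 24.79 / 0.16
   = 1216.45
Round up → n₁ = 1217; n₂ = r·n₁ = 3 × 1217 = 3651.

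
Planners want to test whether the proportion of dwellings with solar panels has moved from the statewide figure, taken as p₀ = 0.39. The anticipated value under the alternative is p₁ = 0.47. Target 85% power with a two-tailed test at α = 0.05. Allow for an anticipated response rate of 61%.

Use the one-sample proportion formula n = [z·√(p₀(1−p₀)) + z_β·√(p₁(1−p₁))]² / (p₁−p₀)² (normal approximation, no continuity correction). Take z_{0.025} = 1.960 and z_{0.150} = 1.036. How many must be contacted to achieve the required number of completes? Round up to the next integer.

n = 556

n = [z_{α/2}·√(p₀q₀) + z_β·√(p₁q₁)]² / (p₁ − p₀)²
  = [1.960·√(0.39·0.61) + 1.036·√(0.47·0.53)]² / (0.08)²
  = [1.960·0.4877 + 1.036·0.4991]² / 0.0064
  = [1.4731]² / 0.0064
  = 339.05
Adjust for 61% response: 339.05 / 0.61 = 555.81.
Round up → n = 556.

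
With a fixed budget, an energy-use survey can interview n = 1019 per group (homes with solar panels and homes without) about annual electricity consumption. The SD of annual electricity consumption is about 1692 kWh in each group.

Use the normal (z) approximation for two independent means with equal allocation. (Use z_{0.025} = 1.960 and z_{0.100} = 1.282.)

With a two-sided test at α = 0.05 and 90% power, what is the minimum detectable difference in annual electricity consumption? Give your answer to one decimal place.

Minimum detectable difference ≈ 243.0 kWh

δ = (z_{α/2} + z_β) · √((σ₁²+σ₂²)/n)
  = (1.960 + 1.282) · √(5725728/1019)
  = 3.242 · √5619.0
  = 3.242 · 74.9598
  = 243.0196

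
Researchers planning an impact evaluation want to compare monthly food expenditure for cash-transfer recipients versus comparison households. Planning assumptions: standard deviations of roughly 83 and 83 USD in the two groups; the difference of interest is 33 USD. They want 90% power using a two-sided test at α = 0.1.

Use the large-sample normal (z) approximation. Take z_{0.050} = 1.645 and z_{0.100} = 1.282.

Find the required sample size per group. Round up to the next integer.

n = (z_{α/2} + z_β)² · (σ₁² + σ₂²) / δ²
  = (1.645 + 1.282)² · (83² + 83² = 13778) / 33²
  = 8.5673 · 13778 / 1089
  = 108.39
Round up → n = 109 per group.

n = 109 per group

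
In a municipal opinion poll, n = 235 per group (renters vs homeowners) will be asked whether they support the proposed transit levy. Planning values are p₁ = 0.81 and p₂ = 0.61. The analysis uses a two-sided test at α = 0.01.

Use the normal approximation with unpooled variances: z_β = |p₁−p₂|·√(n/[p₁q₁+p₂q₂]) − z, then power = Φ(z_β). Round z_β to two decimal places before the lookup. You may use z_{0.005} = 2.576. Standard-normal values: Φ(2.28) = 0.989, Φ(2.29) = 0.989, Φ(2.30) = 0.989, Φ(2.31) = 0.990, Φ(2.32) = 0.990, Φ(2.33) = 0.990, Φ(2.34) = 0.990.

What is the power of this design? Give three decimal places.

z_β = |p₁−p₂|·√(n/[p₁q₁+p₂q₂]) − z_{α/2}
    = 0.20 · √(235/0.3918) − 2.576
    = 0.20 · 24.4907 − 2.576
    = 4.8981 − 2.576 = 2.3221 → 2.32
Power = Φ(2.32) = 0.990.

Power ≈ 0.990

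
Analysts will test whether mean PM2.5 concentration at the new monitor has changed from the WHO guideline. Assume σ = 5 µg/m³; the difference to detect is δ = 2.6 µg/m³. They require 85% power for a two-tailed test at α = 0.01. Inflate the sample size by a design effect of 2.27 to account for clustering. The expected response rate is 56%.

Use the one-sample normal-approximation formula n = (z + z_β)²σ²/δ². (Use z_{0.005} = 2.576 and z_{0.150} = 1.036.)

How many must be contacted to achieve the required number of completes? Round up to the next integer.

n = (z_{α/2} + z_β)² · σ² / δ²
  = (2.576 + 1.036)² · 5² / 2.6²
  = 13.0465 · 25 / 6.76
  = 48.25
Design effect: 2.27 × 48.25 = 109.53.
Adjust for 56% response: 109.53 / 0.56 = 195.58.
Round up → n = 196.

n = 196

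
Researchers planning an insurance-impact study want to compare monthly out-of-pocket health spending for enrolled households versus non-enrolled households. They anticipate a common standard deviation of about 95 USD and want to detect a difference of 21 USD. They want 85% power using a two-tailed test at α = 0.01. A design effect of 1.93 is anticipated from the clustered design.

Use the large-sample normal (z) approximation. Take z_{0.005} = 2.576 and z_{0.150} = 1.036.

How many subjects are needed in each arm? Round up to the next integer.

n = 1031 per group

n = (z_{α/2} + z_β)² · (σ₁² + σ₂²) / δ²
  = (2.576 + 1.036)² · (2·95² = 18050) / 21²
  = 13.0465 · 18050 / 441
  = 533.99
Design effect: 1.93 × 533.99 = 1030.60.
Round up → n = 1031 per group.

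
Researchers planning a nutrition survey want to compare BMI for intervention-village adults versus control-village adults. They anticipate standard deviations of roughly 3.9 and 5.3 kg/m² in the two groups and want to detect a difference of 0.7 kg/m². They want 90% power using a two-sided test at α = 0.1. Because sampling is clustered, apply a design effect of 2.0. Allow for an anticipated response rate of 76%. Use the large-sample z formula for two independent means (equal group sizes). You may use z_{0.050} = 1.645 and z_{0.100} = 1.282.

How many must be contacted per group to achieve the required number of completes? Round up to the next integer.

n = (z_{α/2} + z_β)² · (σ₁² + σ₂²) / δ²
  = (1.645 + 1.282)² · (3.9² + 5.3² = 43.3) / 0.7²
  = 8.5673 · 43.3 / 0.49
  = 757.07
Design effect: 2.0 × 757.07 = 1514.14.
Adjust for 76% response: 1514.14 / 0.76 = 1992.30.
Round up → n = 1993 per group.

n = 1993 per group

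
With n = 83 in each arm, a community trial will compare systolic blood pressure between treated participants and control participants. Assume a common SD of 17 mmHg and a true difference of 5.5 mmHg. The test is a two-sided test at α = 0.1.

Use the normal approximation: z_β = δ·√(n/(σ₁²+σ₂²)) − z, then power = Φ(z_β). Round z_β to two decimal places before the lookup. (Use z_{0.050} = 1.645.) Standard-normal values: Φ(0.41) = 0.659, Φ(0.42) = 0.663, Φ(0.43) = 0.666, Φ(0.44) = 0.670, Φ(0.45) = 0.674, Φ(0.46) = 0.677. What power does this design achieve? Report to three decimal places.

Power ≈ 0.670

z_β = δ·√(n/(σ₁²+σ₂²)) − z_{α/2}
    = 5.5 · √(83/578) − 1.645
    = 5.5 · 0.37894 − 1.645
    = 2.0842 − 1.645 = 0.4392 → 0.44
Power = Φ(0.44) = 0.670.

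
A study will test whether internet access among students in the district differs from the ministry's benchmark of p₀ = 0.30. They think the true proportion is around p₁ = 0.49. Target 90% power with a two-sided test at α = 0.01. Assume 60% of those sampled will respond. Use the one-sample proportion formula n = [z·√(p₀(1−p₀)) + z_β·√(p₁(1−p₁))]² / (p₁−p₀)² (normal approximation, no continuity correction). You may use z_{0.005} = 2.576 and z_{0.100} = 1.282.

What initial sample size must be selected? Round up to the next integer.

n = [z_{α/2}·√(p₀q₀) + z_β·√(p₁q₁)]² / (p₁ − p₀)²
  = [2.576·√(0.30·0.70) + 1.282·√(0.49·0.51)]² / (0.19)²
  = [2.576·0.4583 + 1.282·0.4999]² / 0.0361
  = [1.8213]² / 0.0361
  = 91.89
Adjust for 60% response: 91.89 / 0.60 = 153.15.
Round up → n = 154.

n = 154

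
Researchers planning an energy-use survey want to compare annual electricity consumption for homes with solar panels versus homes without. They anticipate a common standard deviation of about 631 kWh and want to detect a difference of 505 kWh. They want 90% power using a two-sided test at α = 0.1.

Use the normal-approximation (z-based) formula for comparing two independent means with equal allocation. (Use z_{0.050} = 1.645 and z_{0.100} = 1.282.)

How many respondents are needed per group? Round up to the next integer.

n = (z_{α/2} + z_β)² · (σ₁² + σ₂²) / δ²
  = (1.645 + 1.282)² · (2·631² = 796322) / 505²
  = 8.5673 · 796322 / 255025
  = 26.75
Round up → n = 27 per group.

n = 27 per group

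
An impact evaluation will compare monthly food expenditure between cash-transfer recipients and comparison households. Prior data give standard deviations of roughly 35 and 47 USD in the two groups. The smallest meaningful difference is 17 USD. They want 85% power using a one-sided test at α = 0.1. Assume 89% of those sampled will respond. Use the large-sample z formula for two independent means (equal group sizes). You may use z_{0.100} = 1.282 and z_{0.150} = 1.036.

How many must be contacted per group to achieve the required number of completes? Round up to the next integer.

n = 72 per group

n = (z_α + z_β)² · (σ₁² + σ₂²) / δ²
  = (1.282 + 1.036)² · (35² + 47² = 3434) / 17²
  = 5.3731 · 3434 / 289
  = 63.85
Adjust for 89% response: 63.85 / 0.89 = 71.74.
Round up → n = 72 per group.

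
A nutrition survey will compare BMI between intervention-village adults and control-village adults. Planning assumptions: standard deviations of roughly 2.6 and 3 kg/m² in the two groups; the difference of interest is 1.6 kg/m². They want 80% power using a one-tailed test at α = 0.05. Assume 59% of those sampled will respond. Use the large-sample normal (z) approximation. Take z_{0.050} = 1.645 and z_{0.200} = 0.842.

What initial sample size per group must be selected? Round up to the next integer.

n = 65 per group

n = (z_α + z_β)² · (σ₁² + σ₂²) / δ²
  = (1.645 + 0.842)² · (2.6² + 3² = 15.76) / 1.6²
  = 6.1852 · 15.76 / 2.56
  = 38.08
Adjust for 59% response: 38.08 / 0.59 = 64.54.
Round up → n = 65 per group.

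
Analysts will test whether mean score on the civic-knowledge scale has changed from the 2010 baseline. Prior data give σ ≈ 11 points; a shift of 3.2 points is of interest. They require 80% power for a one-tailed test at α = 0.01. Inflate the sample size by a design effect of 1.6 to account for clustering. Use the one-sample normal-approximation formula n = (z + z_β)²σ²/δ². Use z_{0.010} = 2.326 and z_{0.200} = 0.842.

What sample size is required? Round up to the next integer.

n = 190

n = (z_α + z_β)² · σ² / δ²
  = (2.326 + 0.842)² · 11² / 3.2²
  = 10.0362 · 121 / 10.24
  = 118.59
Design effect: 1.6 × 118.59 = 189.75.
Round up → n = 190.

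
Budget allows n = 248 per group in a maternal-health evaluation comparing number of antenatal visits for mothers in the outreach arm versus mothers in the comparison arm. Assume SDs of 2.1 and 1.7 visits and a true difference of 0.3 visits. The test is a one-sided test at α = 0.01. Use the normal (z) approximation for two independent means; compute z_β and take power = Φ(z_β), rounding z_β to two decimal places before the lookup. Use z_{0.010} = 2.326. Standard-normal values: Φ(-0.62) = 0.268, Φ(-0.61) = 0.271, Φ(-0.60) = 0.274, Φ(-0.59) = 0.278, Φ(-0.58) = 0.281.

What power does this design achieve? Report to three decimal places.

z_β = δ·√(n/(σ₁²+σ₂²)) − z_α
    = 0.3 · √(248/7.3) − 2.326
    = 0.3 · 5.82860 − 2.326
    = 1.7486 − 2.326 = -0.5774 → -0.58
Power = Φ(-0.58) = 0.281.

Power ≈ 0.281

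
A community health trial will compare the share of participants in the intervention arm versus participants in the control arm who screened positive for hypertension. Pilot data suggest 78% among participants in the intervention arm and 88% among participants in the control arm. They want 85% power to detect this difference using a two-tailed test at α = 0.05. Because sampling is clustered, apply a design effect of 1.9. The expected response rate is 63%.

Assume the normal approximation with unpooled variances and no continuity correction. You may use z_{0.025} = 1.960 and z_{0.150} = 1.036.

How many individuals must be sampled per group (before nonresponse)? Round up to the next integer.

n = 751 per group

n = (z_{α/2} + z_β)² · [p₁(1−p₁) + p₂(1−p₂)] / (p₁ − p₂)²
  = (1.960 + 1.036)² · (0.78·0.22 + 0.88·0.12) / (-0.10)²
  = (2.996)² · (0.1716 + 0.1056) / 0.0100
  = 8.9760 · 0.2772 / 0.0100
  = 248.82
Design effect: 1.9 × 248.82 = 472.75.
Adjust for 63% response: 472.75 / 0.63 = 750.39.
Round up → n = 751 per group.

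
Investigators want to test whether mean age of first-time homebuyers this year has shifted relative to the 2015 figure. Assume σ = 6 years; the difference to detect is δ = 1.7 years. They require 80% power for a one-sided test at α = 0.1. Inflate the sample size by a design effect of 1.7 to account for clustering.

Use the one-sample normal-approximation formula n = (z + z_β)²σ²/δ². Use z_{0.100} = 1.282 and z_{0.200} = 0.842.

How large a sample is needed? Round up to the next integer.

n = (z_α + z_β)² · σ² / δ²
  = (1.282 + 0.842)² · 6² / 1.7²
  = 4.5114 · 36 / 2.89
  = 56.20
Design effect: 1.7 × 56.20 = 95.54.
Round up → n = 96.

n = 96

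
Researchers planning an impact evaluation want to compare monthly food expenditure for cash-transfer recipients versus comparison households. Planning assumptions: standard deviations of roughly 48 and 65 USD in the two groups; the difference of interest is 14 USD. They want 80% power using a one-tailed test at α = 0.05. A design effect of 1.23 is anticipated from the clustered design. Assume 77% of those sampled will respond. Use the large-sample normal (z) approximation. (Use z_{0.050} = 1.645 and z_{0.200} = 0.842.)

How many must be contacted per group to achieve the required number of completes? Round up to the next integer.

n = (z_α + z_β)² · (σ₁² + σ₂²) / δ²
  = (1.645 + 0.842)² · (48² + 65² = 6529) / 14²
  = 6.1852 · 6529 / 196
  = 206.04
Design effect: 1.23 × 206.04 = 253.42.
Adjust for 77% response: 253.42 / 0.77 = 329.12.
Round up → n = 330 per group.

n = 330 per group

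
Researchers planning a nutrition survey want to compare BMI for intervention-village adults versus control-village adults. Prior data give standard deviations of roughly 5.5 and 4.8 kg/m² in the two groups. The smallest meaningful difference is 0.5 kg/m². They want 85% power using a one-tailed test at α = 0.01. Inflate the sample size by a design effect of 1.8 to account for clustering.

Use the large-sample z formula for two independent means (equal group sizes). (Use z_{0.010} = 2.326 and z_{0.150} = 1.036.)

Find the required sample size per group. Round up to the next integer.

n = 4337 per group

n = (z_α + z_β)² · (σ₁² + σ₂²) / δ²
  = (2.326 + 1.036)² · (5.5² + 4.8² = 53.29) / 0.5²
  = 11.3030 · 53.29 / 0.25
  = 2409.36
Design effect: 1.8 × 2409.36 = 4336.84.
Round up → n = 4337 per group.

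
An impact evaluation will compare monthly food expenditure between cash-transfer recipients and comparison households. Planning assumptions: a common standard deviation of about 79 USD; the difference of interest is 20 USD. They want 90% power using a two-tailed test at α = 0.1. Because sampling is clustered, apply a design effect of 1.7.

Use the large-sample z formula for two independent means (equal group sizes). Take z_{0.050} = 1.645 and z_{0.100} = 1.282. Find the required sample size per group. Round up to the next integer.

n = 455 per group

n = (z_{α/2} + z_β)² · (σ₁² + σ₂²) / δ²
  = (1.645 + 1.282)² · (2·79² = 12482) / 20²
  = 8.5673 · 12482 / 400
  = 267.34
Design effect: 1.7 × 267.34 = 454.48.
Round up → n = 455 per group.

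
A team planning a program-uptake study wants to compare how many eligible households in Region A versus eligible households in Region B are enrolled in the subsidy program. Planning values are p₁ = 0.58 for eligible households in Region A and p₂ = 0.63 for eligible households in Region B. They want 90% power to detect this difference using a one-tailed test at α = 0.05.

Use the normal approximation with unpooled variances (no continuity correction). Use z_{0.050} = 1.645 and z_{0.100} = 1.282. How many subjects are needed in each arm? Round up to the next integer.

n = (z_α + z_β)² · [p₁(1−p₁) + p₂(1−p₂)] / (p₁ − p₂)²
  = (1.645 + 1.282)² · (0.58·0.42 + 0.63·0.37) / (-0.05)²
  = (2.927)² · (0.2436 + 0.2331) / 0.0025
  = 8.5673 · 0.4767 / 0.0025
  = 1633.62
Round up → n = 1634 per group.

n = 1634 per group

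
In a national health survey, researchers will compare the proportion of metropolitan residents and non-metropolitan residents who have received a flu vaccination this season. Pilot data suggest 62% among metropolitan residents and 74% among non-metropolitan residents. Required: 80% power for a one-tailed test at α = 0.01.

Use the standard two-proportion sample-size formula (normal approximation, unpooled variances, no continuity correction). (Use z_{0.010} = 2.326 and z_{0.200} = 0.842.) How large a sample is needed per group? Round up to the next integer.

n = 299 per group

n = (z_α + z_β)² · [p₁(1−p₁) + p₂(1−p₂)] / (p₁ − p₂)²
  = (2.326 + 0.842)² · (0.62·0.38 + 0.74·0.26) / (-0.12)²
  = (3.168)² · (0.2356 + 0.1924) / 0.0144
  = 10.0362 · 0.4280 / 0.0144
  = 298.30
Round up → n = 299 per group.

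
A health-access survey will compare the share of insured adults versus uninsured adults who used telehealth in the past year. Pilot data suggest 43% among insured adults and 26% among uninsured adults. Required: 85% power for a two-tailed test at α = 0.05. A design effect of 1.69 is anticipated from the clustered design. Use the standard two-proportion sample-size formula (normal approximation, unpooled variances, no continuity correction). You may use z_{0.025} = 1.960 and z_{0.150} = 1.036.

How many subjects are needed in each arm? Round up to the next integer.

n = 230 per group

n = (z_{α/2} + z_β)² · [p₁(1−p₁) + p₂(1−p₂)] / (p₁ − p₂)²
  = (1.960 + 1.036)² · (0.43·0.57 + 0.26·0.74) / (0.17)²
  = (2.996)² · (0.2451 + 0.1924) / 0.0289
  = 8.9760 · 0.4375 / 0.0289
  = 135.88
Design effect: 1.69 × 135.88 = 229.64.
Round up → n = 230 per group.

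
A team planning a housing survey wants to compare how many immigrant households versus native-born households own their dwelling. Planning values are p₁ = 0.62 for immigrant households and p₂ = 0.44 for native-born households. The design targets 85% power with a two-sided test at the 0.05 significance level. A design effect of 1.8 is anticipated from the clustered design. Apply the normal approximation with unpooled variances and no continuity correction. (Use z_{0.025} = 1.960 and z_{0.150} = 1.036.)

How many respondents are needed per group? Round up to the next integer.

n = 241 per group

n = (z_{α/2} + z_β)² · [p₁(1−p₁) + p₂(1−p₂)] / (p₁ − p₂)²
  = (1.960 + 1.036)² · (0.62·0.38 + 0.44·0.56) / (0.18)²
  = (2.996)² · (0.2356 + 0.2464) / 0.0324
  = 8.9760 · 0.4820 / 0.0324
  = 133.53
Design effect: 1.8 × 133.53 = 240.36.
Round up → n = 241 per group.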